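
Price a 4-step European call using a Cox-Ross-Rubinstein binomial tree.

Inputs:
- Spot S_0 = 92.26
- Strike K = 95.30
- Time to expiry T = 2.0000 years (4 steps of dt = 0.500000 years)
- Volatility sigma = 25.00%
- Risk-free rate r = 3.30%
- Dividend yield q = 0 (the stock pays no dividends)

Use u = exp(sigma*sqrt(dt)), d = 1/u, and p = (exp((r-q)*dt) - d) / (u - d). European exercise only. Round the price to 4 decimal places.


dt = T/N = 0.500000
u = exp(sigma*sqrt(dt)) = 1.193365; d = 1/u = 0.837967
p = (exp((r-q)*dt) - d) / (u - d) = 0.502733
Discount per step: exp(-r*dt) = 0.983635
Stock lattice S(k, i) with i counting down-moves:
  k=0: S(0,0) = 92.2600
  k=1: S(1,0) = 110.0998; S(1,1) = 77.3108
  k=2: S(2,0) = 131.3892; S(2,1) = 92.2600; S(2,2) = 64.7839
  k=3: S(3,0) = 156.7952; S(3,1) = 110.0998; S(3,2) = 77.3108; S(3,3) = 54.2868
  k=4: S(4,0) = 187.1139; S(4,1) = 131.3892; S(4,2) = 92.2600; S(4,3) = 64.7839; S(4,4) = 45.4905
Terminal payoffs V(N, i) = max(S_T - K, 0):
  V(4,0) = 91.813888; V(4,1) = 36.089221; V(4,2) = 0.000000; V(4,3) = 0.000000; V(4,4) = 0.000000
Backward induction: V(k, i) = exp(-r*dt) * [p * V(k+1, i) + (1-p) * V(k+1, i+1)].
  V(3,0) = exp(-r*dt) * [p*91.813888 + (1-p)*36.089221] = 63.054790
  V(3,1) = exp(-r*dt) * [p*36.089221 + (1-p)*0.000000] = 17.846319
  V(3,2) = exp(-r*dt) * [p*0.000000 + (1-p)*0.000000] = 0.000000
  V(3,3) = exp(-r*dt) * [p*0.000000 + (1-p)*0.000000] = 0.000000
  V(2,0) = exp(-r*dt) * [p*63.054790 + (1-p)*17.846319] = 39.910110
  V(2,1) = exp(-r*dt) * [p*17.846319 + (1-p)*0.000000] = 8.825104
  V(2,2) = exp(-r*dt) * [p*0.000000 + (1-p)*0.000000] = 0.000000
  V(1,0) = exp(-r*dt) * [p*39.910110 + (1-p)*8.825104] = 24.052392
  V(1,1) = exp(-r*dt) * [p*8.825104 + (1-p)*0.000000] = 4.364062
  V(0,0) = exp(-r*dt) * [p*24.052392 + (1-p)*4.364062] = 14.028634

Answer: Price = V(0,0) = 14.0286


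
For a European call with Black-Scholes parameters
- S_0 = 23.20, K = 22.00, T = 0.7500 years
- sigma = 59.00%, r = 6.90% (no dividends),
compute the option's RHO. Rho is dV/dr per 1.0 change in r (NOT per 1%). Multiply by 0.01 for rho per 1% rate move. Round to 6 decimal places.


Answer: Rho = 7.519936

Derivation:
d1 = 0.4607007089; d2 = -0.0502542793
phi(d1) = 0.3587745419; exp(-qT) = 1.0000000000; exp(-rT) = 0.9495662287
N(d2) = 0.4799598788
Rho = K*T*exp(-rT)*N(d2) = 22.0000 * 0.7500 * 0.9495662287 * 0.4799598788 = 7.519936


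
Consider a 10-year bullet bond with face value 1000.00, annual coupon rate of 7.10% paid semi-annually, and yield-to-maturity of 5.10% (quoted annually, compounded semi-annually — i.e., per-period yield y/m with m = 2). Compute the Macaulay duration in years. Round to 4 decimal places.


Coupon per period c = face * coupon_rate / m = 35.500000
Periods per year m = 2; per-period yield y/m = 0.025500
Number of cashflows N = 20
Cashflows (t years, CF_t, discount factor 1/(1+y/m)^(m*t), PV):
  t = 0.5000: CF_t = 35.500000, DF = 0.975134, PV = 34.617260
  t = 1.0000: CF_t = 35.500000, DF = 0.950886, PV = 33.756470
  t = 1.5000: CF_t = 35.500000, DF = 0.927242, PV = 32.917084
  t = 2.0000: CF_t = 35.500000, DF = 0.904185, PV = 32.098571
  t = 2.5000: CF_t = 35.500000, DF = 0.881702, PV = 31.300410
  t = 3.0000: CF_t = 35.500000, DF = 0.859777, PV = 30.522097
  t = 3.5000: CF_t = 35.500000, DF = 0.838398, PV = 29.763137
  t = 4.0000: CF_t = 35.500000, DF = 0.817551, PV = 29.023049
  t = 4.5000: CF_t = 35.500000, DF = 0.797222, PV = 28.301364
  t = 5.0000: CF_t = 35.500000, DF = 0.777398, PV = 27.597625
  t = 5.5000: CF_t = 35.500000, DF = 0.758067, PV = 26.911384
  t = 6.0000: CF_t = 35.500000, DF = 0.739217, PV = 26.242208
  t = 6.5000: CF_t = 35.500000, DF = 0.720836, PV = 25.589672
  t = 7.0000: CF_t = 35.500000, DF = 0.702912, PV = 24.953361
  t = 7.5000: CF_t = 35.500000, DF = 0.685433, PV = 24.332873
  t = 8.0000: CF_t = 35.500000, DF = 0.668389, PV = 23.727813
  t = 8.5000: CF_t = 35.500000, DF = 0.651769, PV = 23.137799
  t = 9.0000: CF_t = 35.500000, DF = 0.635562, PV = 22.562457
  t = 9.5000: CF_t = 35.500000, DF = 0.619758, PV = 22.001421
  t = 10.0000: CF_t = 1035.500000, DF = 0.604347, PV = 625.801802
Price P = sum_t PV_t = 1155.157856
Macaulay numerator sum_t t * PV_t:
  t * PV_t at t = 0.5000: 17.308630
  t * PV_t at t = 1.0000: 33.756470
  t * PV_t at t = 1.5000: 49.375626
  t * PV_t at t = 2.0000: 64.197141
  t * PV_t at t = 2.5000: 78.251026
  t * PV_t at t = 3.0000: 91.566290
  t * PV_t at t = 3.5000: 104.170979
  t * PV_t at t = 4.0000: 116.092196
  t * PV_t at t = 4.5000: 127.356139
  t * PV_t at t = 5.0000: 137.988124
  t * PV_t at t = 5.5000: 148.012615
  t * PV_t at t = 6.0000: 157.453249
  t * PV_t at t = 6.5000: 166.332865
  t * PV_t at t = 7.0000: 174.673526
  t * PV_t at t = 7.5000: 182.496545
  t * PV_t at t = 8.0000: 189.822507
  t * PV_t at t = 8.5000: 196.671296
  t * PV_t at t = 9.0000: 203.062112
  t * PV_t at t = 9.5000: 209.013496
  t * PV_t at t = 10.0000: 6258.018017
Macaulay duration D = (sum_t t * PV_t) / P = 8705.618848 / 1155.157856 = 7.536302

Answer: Macaulay duration = 7.5363 years


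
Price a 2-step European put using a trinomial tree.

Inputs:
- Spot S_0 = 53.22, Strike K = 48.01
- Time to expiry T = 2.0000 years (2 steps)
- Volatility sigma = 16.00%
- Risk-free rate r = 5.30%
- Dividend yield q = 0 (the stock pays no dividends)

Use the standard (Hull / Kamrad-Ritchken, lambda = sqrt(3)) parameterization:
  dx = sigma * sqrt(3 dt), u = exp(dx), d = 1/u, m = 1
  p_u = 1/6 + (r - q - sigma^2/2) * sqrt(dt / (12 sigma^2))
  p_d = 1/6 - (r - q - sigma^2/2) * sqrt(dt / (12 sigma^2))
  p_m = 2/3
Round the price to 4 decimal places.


dt = T/N = 1.000000; dx = sigma*sqrt(3*dt) = 0.277128
u = exp(dx) = 1.319335; d = 1/u = 0.757957
p_u = 0.239196, p_m = 0.666667, p_d = 0.094137
Discount per step: exp(-r*dt) = 0.948380
Stock lattice S(k, j) with j the centered position index:
  k=0: S(0,+0) = 53.2200
  k=1: S(1,-1) = 40.3385; S(1,+0) = 53.2200; S(1,+1) = 70.2150
  k=2: S(2,-2) = 30.5749; S(2,-1) = 40.3385; S(2,+0) = 53.2200; S(2,+1) = 70.2150; S(2,+2) = 92.6372
Terminal payoffs V(N, j) = max(K - S_T, 0):
  V(2,-2) = 17.435143; V(2,-1) = 7.671509; V(2,+0) = 0.000000; V(2,+1) = 0.000000; V(2,+2) = 0.000000
Backward induction: V(k, j) = exp(-r*dt) * [p_u * V(k+1, j+1) + p_m * V(k+1, j) + p_d * V(k+1, j-1)]
  V(1,-1) = exp(-r*dt) * [p_u*0.000000 + p_m*7.671509 + p_d*17.435143] = 6.406906
  V(1,+0) = exp(-r*dt) * [p_u*0.000000 + p_m*0.000000 + p_d*7.671509] = 0.684895
  V(1,+1) = exp(-r*dt) * [p_u*0.000000 + p_m*0.000000 + p_d*0.000000] = 0.000000
  V(0,+0) = exp(-r*dt) * [p_u*0.000000 + p_m*0.684895 + p_d*6.406906] = 1.005021

Answer: Price = V(0,0) = 1.0050


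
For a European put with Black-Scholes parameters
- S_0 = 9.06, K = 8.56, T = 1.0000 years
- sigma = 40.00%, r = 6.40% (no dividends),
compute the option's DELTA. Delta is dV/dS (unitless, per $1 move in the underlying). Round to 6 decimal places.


Answer: Delta = -0.307861

Derivation:
d1 = 0.5019223248; d2 = 0.1019223248
phi(d1) = 0.3517264475; exp(-qT) = 1.0000000000; exp(-rT) = 0.9380049995
N(-d1) = 0.3078610804
Delta = -exp(-qT) * N(-d1) = -1.0000000000 * 0.3078610804 = -0.307861


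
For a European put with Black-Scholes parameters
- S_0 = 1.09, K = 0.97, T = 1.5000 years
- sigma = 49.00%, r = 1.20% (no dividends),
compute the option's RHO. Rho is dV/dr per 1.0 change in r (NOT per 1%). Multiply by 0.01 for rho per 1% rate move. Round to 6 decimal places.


Answer: Rho = -0.757646

Derivation:
d1 = 0.5244105987; d2 = -0.0757143883
phi(d1) = 0.3476907752; exp(-qT) = 1.0000000000; exp(-rT) = 0.9821610324
N(-d2) = 0.5301768357
Rho = -K*T*exp(-rT)*N(-d2) = -0.9700 * 1.5000 * 0.9821610324 * 0.5301768357 = -0.757646


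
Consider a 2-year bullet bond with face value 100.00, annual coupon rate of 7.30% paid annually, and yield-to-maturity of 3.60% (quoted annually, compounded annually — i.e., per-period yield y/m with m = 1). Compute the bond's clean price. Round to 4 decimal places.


Coupon per period c = face * coupon_rate / m = 7.300000
Periods per year m = 1; per-period yield y/m = 0.036000
Number of cashflows N = 2
Cashflows (t years, CF_t, discount factor 1/(1+y/m)^(m*t), PV):
  t = 1.0000: CF_t = 7.300000, DF = 0.965251, PV = 7.046332
  t = 2.0000: CF_t = 107.300000, DF = 0.931709, PV = 99.972421
Price P = sum_t PV_t = 107.018753

Answer: Price = 107.0188


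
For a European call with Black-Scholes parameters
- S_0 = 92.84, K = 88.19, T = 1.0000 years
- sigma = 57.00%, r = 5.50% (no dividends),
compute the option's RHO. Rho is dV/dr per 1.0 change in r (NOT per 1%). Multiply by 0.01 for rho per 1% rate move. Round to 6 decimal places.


Answer: Rho = 38.465110

Derivation:
d1 = 0.4716386026; d2 = -0.0983613974
phi(d1) = 0.3569498373; exp(-qT) = 1.0000000000; exp(-rT) = 0.9464851480
N(d2) = 0.4608226632
Rho = K*T*exp(-rT)*N(d2) = 88.1900 * 1.0000 * 0.9464851480 * 0.4608226632 = 38.465110


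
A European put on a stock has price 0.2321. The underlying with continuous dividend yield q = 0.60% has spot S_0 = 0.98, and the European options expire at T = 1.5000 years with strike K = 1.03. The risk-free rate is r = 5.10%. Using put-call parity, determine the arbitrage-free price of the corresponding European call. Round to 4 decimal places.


Answer: Call price = 0.2492

Derivation:
Put-call parity: C - P = S_0 * exp(-qT) - K * exp(-rT).
S_0 * exp(-qT) = 0.9800 * 0.99104038 = 0.97121957
K * exp(-rT) = 1.0300 * 0.92635291 = 0.95414350
C = P + S*exp(-qT) - K*exp(-rT)
C = 0.2321 + 0.97121957 - 0.95414350 = 0.2492


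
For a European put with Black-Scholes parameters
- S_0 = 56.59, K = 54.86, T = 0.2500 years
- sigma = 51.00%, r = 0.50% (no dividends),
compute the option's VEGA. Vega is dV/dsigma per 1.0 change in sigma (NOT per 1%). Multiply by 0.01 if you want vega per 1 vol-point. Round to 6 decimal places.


Answer: Vega = 10.929313

Derivation:
d1 = 0.2541580614; d2 = -0.0008419386
phi(d1) = 0.3862630391; exp(-qT) = 1.0000000000; exp(-rT) = 0.9987507809
Vega = S * exp(-qT) * phi(d1) * sqrt(T) = 56.5900 * 1.0000000000 * 0.3862630391 * 0.5000000000 = 10.929313


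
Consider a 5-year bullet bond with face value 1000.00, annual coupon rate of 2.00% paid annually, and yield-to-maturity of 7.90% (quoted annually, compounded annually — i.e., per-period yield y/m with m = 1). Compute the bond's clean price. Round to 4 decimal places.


Answer: Price = 763.8079

Derivation:
Coupon per period c = face * coupon_rate / m = 20.000000
Periods per year m = 1; per-period yield y/m = 0.079000
Number of cashflows N = 5
Cashflows (t years, CF_t, discount factor 1/(1+y/m)^(m*t), PV):
  t = 1.0000: CF_t = 20.000000, DF = 0.926784, PV = 18.535681
  t = 2.0000: CF_t = 20.000000, DF = 0.858929, PV = 17.178574
  t = 3.0000: CF_t = 20.000000, DF = 0.796041, PV = 15.920828
  t = 4.0000: CF_t = 20.000000, DF = 0.737758, PV = 14.755170
  t = 5.0000: CF_t = 1020.000000, DF = 0.683743, PV = 697.417673
Price P = sum_t PV_t = 763.807926


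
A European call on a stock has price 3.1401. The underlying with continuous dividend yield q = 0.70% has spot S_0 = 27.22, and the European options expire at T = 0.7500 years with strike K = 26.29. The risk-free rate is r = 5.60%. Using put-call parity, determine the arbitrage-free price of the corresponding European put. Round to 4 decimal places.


Answer: Put price = 1.2713

Derivation:
Put-call parity: C - P = S_0 * exp(-qT) - K * exp(-rT).
S_0 * exp(-qT) = 27.2200 * 0.99476376 = 27.07746947
K * exp(-rT) = 26.2900 * 0.95886978 = 25.20868653
P = C - S*exp(-qT) + K*exp(-rT)
P = 3.1401 - 27.07746947 + 25.20868653 = 1.2713


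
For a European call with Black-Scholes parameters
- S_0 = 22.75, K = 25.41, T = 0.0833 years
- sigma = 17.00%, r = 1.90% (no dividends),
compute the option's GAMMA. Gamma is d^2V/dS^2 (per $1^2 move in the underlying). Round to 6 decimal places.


d1 = -2.1969094369; d2 = -2.2459743939
phi(d1) = 0.0357164443; exp(-qT) = 1.0000000000; exp(-rT) = 0.9984185518
Gamma = exp(-qT) * phi(d1) / (S * sigma * sqrt(T)) = 1.0000000000 * 0.0357164443 / (22.7500 * 0.1700 * 0.2886173938) = 0.031997

Answer: Gamma = 0.031997


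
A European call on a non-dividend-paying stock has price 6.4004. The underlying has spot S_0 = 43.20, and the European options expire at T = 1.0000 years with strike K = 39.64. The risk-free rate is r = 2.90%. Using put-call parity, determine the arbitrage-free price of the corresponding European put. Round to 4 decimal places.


Put-call parity: C - P = S_0 * exp(-qT) - K * exp(-rT).
S_0 * exp(-qT) = 43.2000 * 1.00000000 = 43.20000000
K * exp(-rT) = 39.6400 * 0.97141646 = 38.50694865
P = C - S*exp(-qT) + K*exp(-rT)
P = 6.4004 - 43.20000000 + 38.50694865 = 1.7073

Answer: Put price = 1.7073


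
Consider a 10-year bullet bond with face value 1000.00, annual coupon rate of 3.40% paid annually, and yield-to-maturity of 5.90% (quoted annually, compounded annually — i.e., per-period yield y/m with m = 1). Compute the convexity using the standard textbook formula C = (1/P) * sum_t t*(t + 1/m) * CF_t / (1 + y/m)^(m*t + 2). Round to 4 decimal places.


Answer: Convexity = 78.4028

Derivation:
Coupon per period c = face * coupon_rate / m = 34.000000
Periods per year m = 1; per-period yield y/m = 0.059000
Number of cashflows N = 10
Cashflows (t years, CF_t, discount factor 1/(1+y/m)^(m*t), PV):
  t = 1.0000: CF_t = 34.000000, DF = 0.944287, PV = 32.105760
  t = 2.0000: CF_t = 34.000000, DF = 0.891678, PV = 30.317054
  t = 3.0000: CF_t = 34.000000, DF = 0.842000, PV = 28.628002
  t = 4.0000: CF_t = 34.000000, DF = 0.795090, PV = 27.033052
  t = 5.0000: CF_t = 34.000000, DF = 0.750793, PV = 25.526961
  t = 6.0000: CF_t = 34.000000, DF = 0.708964, PV = 24.104779
  t = 7.0000: CF_t = 34.000000, DF = 0.669466, PV = 22.761831
  t = 8.0000: CF_t = 34.000000, DF = 0.632168, PV = 21.493703
  t = 9.0000: CF_t = 34.000000, DF = 0.596948, PV = 20.296225
  t = 10.0000: CF_t = 1034.000000, DF = 0.563690, PV = 582.855552
Price P = sum_t PV_t = 815.122919
Convexity numerator sum_t t*(t + 1/m) * CF_t / (1+y/m)^(m*t + 2):
  t = 1.0000: term = 57.256004
  t = 2.0000: term = 162.198311
  t = 3.0000: term = 306.323533
  t = 4.0000: term = 482.095583
  t = 5.0000: term = 682.854933
  t = 6.0000: term = 902.735511
  t = 7.0000: term = 1136.588619
  t = 8.0000: term = 1379.913338
  t = 9.0000: term = 1628.792892
  t = 10.0000: term = 57169.145725
Convexity = (1/P) * sum = 63907.904447 / 815.122919 = 78.402782


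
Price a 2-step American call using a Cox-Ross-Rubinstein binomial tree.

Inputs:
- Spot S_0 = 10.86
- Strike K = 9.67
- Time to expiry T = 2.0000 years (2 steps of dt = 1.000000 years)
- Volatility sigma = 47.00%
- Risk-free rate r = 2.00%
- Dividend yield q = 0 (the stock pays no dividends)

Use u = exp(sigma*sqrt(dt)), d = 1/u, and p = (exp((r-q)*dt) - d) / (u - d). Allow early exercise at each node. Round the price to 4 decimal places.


dt = T/N = 1.000000
u = exp(sigma*sqrt(dt)) = 1.599994; d = 1/u = 0.625002
p = (exp((r-q)*dt) - d) / (u - d) = 0.405336
Discount per step: exp(-r*dt) = 0.980199
Stock lattice S(k, i) with i counting down-moves:
  k=0: S(0,0) = 10.8600
  k=1: S(1,0) = 17.3759; S(1,1) = 6.7875
  k=2: S(2,0) = 27.8014; S(2,1) = 10.8600; S(2,2) = 4.2422
Terminal payoffs V(N, i) = max(S_T - K, 0):
  V(2,0) = 18.131398; V(2,1) = 1.190000; V(2,2) = 0.000000
Backward induction: V(k, i) = exp(-r*dt) * [p * V(k+1, i) + (1-p) * V(k+1, i+1)]; then take max(V_cont, immediate exercise) for American.
  V(1,0) = exp(-r*dt) * [p*18.131398 + (1-p)*1.190000] = 7.897416; exercise = 7.705937; V(1,0) = max -> 7.897416
  V(1,1) = exp(-r*dt) * [p*1.190000 + (1-p)*0.000000] = 0.472798; exercise = 0.000000; V(1,1) = max -> 0.472798
  V(0,0) = exp(-r*dt) * [p*7.897416 + (1-p)*0.472798] = 3.413308; exercise = 1.190000; V(0,0) = max -> 3.413308

Answer: Price = V(0,0) = 3.4133


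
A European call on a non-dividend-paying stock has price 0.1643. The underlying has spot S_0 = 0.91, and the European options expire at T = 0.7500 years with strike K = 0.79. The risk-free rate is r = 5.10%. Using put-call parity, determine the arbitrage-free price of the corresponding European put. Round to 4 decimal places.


Answer: Put price = 0.0147

Derivation:
Put-call parity: C - P = S_0 * exp(-qT) - K * exp(-rT).
S_0 * exp(-qT) = 0.9100 * 1.00000000 = 0.91000000
K * exp(-rT) = 0.7900 * 0.96247229 = 0.76035311
P = C - S*exp(-qT) + K*exp(-rT)
P = 0.1643 - 0.91000000 + 0.76035311 = 0.0147


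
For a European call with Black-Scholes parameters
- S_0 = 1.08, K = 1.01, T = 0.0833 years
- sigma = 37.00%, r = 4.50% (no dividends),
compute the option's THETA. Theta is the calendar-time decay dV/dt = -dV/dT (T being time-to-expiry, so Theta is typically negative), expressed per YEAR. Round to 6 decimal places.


Answer: Theta = -0.246728

Derivation:
d1 = 0.7160053875; d2 = 0.6092169518
phi(d1) = 0.3087354892; exp(-qT) = 1.0000000000; exp(-rT) = 0.9962585169
Theta = -S*exp(-qT)*phi(d1)*sigma/(2*sqrt(T)) - r*K*exp(-rT)*N(d2) + q*S*exp(-qT)*N(d1)
N(d1) = 0.7630059888; N(d2) = 0.7288096772; sqrt(T) = 0.2886173938
Term 1 = -1.0800 * 1.0000000000 * 0.3087354892 * 0.3700 / (2 * 0.2886173938) = -0.2137270728
Term 2 = -0.0450 * 1.0100 * 0.9962585169 * 0.7288096772 = -0.0330004654
Term 3 = 0 (no dividend yield, q = 0)
Theta = -0.2137270728 + (-0.0330004654) + (0.0000000000) = -0.246728


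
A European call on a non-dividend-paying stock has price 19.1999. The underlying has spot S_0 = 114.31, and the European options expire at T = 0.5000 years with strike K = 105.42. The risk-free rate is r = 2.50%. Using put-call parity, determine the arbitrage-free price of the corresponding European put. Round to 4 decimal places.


Put-call parity: C - P = S_0 * exp(-qT) - K * exp(-rT).
S_0 * exp(-qT) = 114.3100 * 1.00000000 = 114.31000000
K * exp(-rT) = 105.4200 * 0.98757780 = 104.11045173
P = C - S*exp(-qT) + K*exp(-rT)
P = 19.1999 - 114.31000000 + 104.11045173 = 9.0004

Answer: Put price = 9.0004


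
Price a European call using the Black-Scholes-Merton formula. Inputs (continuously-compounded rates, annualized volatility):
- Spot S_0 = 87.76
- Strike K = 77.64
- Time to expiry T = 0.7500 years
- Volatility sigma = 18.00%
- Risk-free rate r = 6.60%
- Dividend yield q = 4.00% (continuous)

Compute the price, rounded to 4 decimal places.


d1 = (ln(S/K) + (r - q + 0.5*sigma^2) * T) / (sigma * sqrt(T)) = 0.98902063
d2 = d1 - sigma * sqrt(T) = 0.83313605
exp(-rT) = 0.95170516; exp(-qT) = 0.97044553
C = S_0 * exp(-qT) * N(d1) - K * exp(-rT) * N(d2)
N(d1) = 0.83867347; N(d2) = 0.79761600
C = 87.7600 * 0.97044553 * 0.83867347 - 77.6400 * 0.95170516 * 0.79761600 = 12.4906

Answer: Price = 12.4906


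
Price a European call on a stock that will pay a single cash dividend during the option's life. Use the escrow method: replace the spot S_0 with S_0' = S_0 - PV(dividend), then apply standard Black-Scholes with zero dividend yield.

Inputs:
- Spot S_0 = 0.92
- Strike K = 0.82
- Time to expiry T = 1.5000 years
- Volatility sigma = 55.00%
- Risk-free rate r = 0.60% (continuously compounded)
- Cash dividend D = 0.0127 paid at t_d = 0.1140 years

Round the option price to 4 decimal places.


Answer: Price = 0.2770

Derivation:
PV(D) = D * exp(-r * t_d) = 0.0127 * 0.99931623 = 0.01269132
S_0' = S_0 - PV(D) = 0.9200 - 0.01269132 = 0.90730868
d1 = (ln(S_0'/K) + (r + sigma^2/2)*T) / (sigma*sqrt(T)) = 0.50036898
d2 = d1 - sigma*sqrt(T) = -0.17324070
exp(-rT) = 0.99104038
N(d1) = 0.69159235; N(d2) = 0.43123112
C = S_0' * N(d1) - K * exp(-rT) * N(d2) = 0.90730868 * 0.69159235 - 0.8200 * 0.99104038 * 0.43123112 = 0.2770


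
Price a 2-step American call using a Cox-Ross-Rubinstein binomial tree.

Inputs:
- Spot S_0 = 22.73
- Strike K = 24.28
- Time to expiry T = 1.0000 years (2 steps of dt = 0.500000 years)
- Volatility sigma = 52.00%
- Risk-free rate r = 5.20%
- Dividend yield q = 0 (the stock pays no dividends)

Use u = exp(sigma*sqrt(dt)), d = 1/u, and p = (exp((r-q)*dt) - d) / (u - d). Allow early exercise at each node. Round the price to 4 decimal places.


Answer: Price = V(0,0) = 4.3333

Derivation:
dt = T/N = 0.500000
u = exp(sigma*sqrt(dt)) = 1.444402; d = 1/u = 0.692328
p = (exp((r-q)*dt) - d) / (u - d) = 0.444122
Discount per step: exp(-r*dt) = 0.974335
Stock lattice S(k, i) with i counting down-moves:
  k=0: S(0,0) = 22.7300
  k=1: S(1,0) = 32.8313; S(1,1) = 15.7366
  k=2: S(2,0) = 47.4215; S(2,1) = 22.7300; S(2,2) = 10.8949
Terminal payoffs V(N, i) = max(S_T - K, 0):
  V(2,0) = 23.141546; V(2,1) = 0.000000; V(2,2) = 0.000000
Backward induction: V(k, i) = exp(-r*dt) * [p * V(k+1, i) + (1-p) * V(k+1, i+1)]; then take max(V_cont, immediate exercise) for American.
  V(1,0) = exp(-r*dt) * [p*23.141546 + (1-p)*0.000000] = 10.013903; exercise = 8.551262; V(1,0) = max -> 10.013903
  V(1,1) = exp(-r*dt) * [p*0.000000 + (1-p)*0.000000] = 0.000000; exercise = 0.000000; V(1,1) = max -> 0.000000
  V(0,0) = exp(-r*dt) * [p*10.013903 + (1-p)*0.000000] = 4.333256; exercise = 0.000000; V(0,0) = max -> 4.333256


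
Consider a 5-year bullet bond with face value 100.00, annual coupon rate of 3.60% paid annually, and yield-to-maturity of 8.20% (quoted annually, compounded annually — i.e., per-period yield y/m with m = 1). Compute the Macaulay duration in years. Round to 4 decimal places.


Coupon per period c = face * coupon_rate / m = 3.600000
Periods per year m = 1; per-period yield y/m = 0.082000
Number of cashflows N = 5
Cashflows (t years, CF_t, discount factor 1/(1+y/m)^(m*t), PV):
  t = 1.0000: CF_t = 3.600000, DF = 0.924214, PV = 3.327172
  t = 2.0000: CF_t = 3.600000, DF = 0.854172, PV = 3.075020
  t = 3.0000: CF_t = 3.600000, DF = 0.789438, PV = 2.841978
  t = 4.0000: CF_t = 3.600000, DF = 0.729610, PV = 2.626597
  t = 5.0000: CF_t = 103.600000, DF = 0.674316, PV = 69.859175
Price P = sum_t PV_t = 81.729942
Macaulay numerator sum_t t * PV_t:
  t * PV_t at t = 1.0000: 3.327172
  t * PV_t at t = 2.0000: 6.150040
  t * PV_t at t = 3.0000: 8.525934
  t * PV_t at t = 4.0000: 10.506388
  t * PV_t at t = 5.0000: 349.295874
Macaulay duration D = (sum_t t * PV_t) / P = 377.805409 / 81.729942 = 4.622607

Answer: Macaulay duration = 4.6226 years


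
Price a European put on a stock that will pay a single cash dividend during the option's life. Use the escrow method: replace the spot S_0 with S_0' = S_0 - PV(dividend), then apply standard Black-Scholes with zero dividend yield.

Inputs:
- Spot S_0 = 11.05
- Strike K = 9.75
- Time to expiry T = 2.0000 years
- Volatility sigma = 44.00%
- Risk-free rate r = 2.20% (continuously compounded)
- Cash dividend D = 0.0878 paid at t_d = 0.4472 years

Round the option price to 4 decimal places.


Answer: Price = 1.7423

Derivation:
PV(D) = D * exp(-r * t_d) = 0.0878 * 0.99020984 = 0.08694042
S_0' = S_0 - PV(D) = 11.0500 - 0.08694042 = 10.96305958
d1 = (ln(S_0'/K) + (r + sigma^2/2)*T) / (sigma*sqrt(T)) = 0.57028823
d2 = d1 - sigma*sqrt(T) = -0.05196573
exp(-rT) = 0.95695396
N(-d1) = 0.28424111; N(-d2) = 0.52072200
P = K * exp(-rT) * N(-d2) - S_0' * N(-d1) = 9.7500 * 0.95695396 * 0.52072200 - 10.96305958 * 0.28424111 = 1.7423


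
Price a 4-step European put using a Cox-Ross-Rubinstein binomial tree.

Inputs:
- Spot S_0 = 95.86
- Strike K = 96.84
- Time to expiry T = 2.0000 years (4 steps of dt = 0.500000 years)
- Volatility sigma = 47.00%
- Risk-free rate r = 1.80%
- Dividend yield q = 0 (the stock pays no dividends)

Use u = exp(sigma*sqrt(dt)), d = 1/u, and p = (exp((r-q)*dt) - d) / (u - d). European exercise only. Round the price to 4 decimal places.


Answer: Price = V(0,0) = 22.1258

Derivation:
dt = T/N = 0.500000
u = exp(sigma*sqrt(dt)) = 1.394227; d = 1/u = 0.717243
p = (exp((r-q)*dt) - d) / (u - d) = 0.431026
Discount per step: exp(-r*dt) = 0.991040
Stock lattice S(k, i) with i counting down-moves:
  k=0: S(0,0) = 95.8600
  k=1: S(1,0) = 133.6506; S(1,1) = 68.7549
  k=2: S(2,0) = 186.3393; S(2,1) = 95.8600; S(2,2) = 49.3140
  k=3: S(3,0) = 259.7993; S(3,1) = 133.6506; S(3,2) = 68.7549; S(3,3) = 35.3701
  k=4: S(4,0) = 362.2192; S(4,1) = 186.3393; S(4,2) = 95.8600; S(4,3) = 49.3140; S(4,4) = 25.3690
Terminal payoffs V(N, i) = max(K - S_T, 0):
  V(4,0) = 0.000000; V(4,1) = 0.000000; V(4,2) = 0.980000; V(4,3) = 47.525980; V(4,4) = 71.470998
Backward induction: V(k, i) = exp(-r*dt) * [p * V(k+1, i) + (1-p) * V(k+1, i+1)].
  V(3,0) = exp(-r*dt) * [p*0.000000 + (1-p)*0.000000] = 0.000000
  V(3,1) = exp(-r*dt) * [p*0.000000 + (1-p)*0.980000] = 0.552599
  V(3,2) = exp(-r*dt) * [p*0.980000 + (1-p)*47.525980] = 27.217409
  V(3,3) = exp(-r*dt) * [p*47.525980 + (1-p)*71.470998] = 60.602201
  V(2,0) = exp(-r*dt) * [p*0.000000 + (1-p)*0.552599] = 0.311598
  V(2,1) = exp(-r*dt) * [p*0.552599 + (1-p)*27.217409] = 15.583311
  V(2,2) = exp(-r*dt) * [p*27.217409 + (1-p)*60.602201] = 45.798454
  V(1,0) = exp(-r*dt) * [p*0.311598 + (1-p)*15.583311] = 8.920168
  V(1,1) = exp(-r*dt) * [p*15.583311 + (1-p)*45.798454] = 32.481303
  V(0,0) = exp(-r*dt) * [p*8.920168 + (1-p)*32.481303] = 22.125819


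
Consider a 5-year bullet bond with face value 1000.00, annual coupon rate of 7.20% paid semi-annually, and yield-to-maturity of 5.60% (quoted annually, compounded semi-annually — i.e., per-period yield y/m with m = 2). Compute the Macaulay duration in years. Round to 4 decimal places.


Answer: Macaulay duration = 4.3140 years

Derivation:
Coupon per period c = face * coupon_rate / m = 36.000000
Periods per year m = 2; per-period yield y/m = 0.028000
Number of cashflows N = 10
Cashflows (t years, CF_t, discount factor 1/(1+y/m)^(m*t), PV):
  t = 0.5000: CF_t = 36.000000, DF = 0.972763, PV = 35.019455
  t = 1.0000: CF_t = 36.000000, DF = 0.946267, PV = 34.065618
  t = 1.5000: CF_t = 36.000000, DF = 0.920493, PV = 33.137761
  t = 2.0000: CF_t = 36.000000, DF = 0.895422, PV = 32.235176
  t = 2.5000: CF_t = 36.000000, DF = 0.871033, PV = 31.357175
  t = 3.0000: CF_t = 36.000000, DF = 0.847308, PV = 30.503088
  t = 3.5000: CF_t = 36.000000, DF = 0.824230, PV = 29.672265
  t = 4.0000: CF_t = 36.000000, DF = 0.801780, PV = 28.864071
  t = 4.5000: CF_t = 36.000000, DF = 0.779941, PV = 28.077890
  t = 5.0000: CF_t = 1036.000000, DF = 0.758698, PV = 786.010973
Price P = sum_t PV_t = 1068.943471
Macaulay numerator sum_t t * PV_t:
  t * PV_t at t = 0.5000: 17.509728
  t * PV_t at t = 1.0000: 34.065618
  t * PV_t at t = 1.5000: 49.706641
  t * PV_t at t = 2.0000: 64.470351
  t * PV_t at t = 2.5000: 78.392937
  t * PV_t at t = 3.0000: 91.509265
  t * PV_t at t = 3.5000: 103.852927
  t * PV_t at t = 4.0000: 115.456284
  t * PV_t at t = 4.5000: 126.350505
  t * PV_t at t = 5.0000: 3930.054863
Macaulay duration D = (sum_t t * PV_t) / P = 4611.369120 / 1068.943471 = 4.313950


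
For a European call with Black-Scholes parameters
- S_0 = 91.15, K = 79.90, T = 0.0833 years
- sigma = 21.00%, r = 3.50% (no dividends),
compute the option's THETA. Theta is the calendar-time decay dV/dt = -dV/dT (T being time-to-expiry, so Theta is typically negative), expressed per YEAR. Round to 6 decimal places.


d1 = 2.2518346052; d2 = 2.1912249525
phi(d1) = 0.0316088518; exp(-qT) = 1.0000000000; exp(-rT) = 0.9970887459
Theta = -S*exp(-qT)*phi(d1)*sigma/(2*sqrt(T)) - r*K*exp(-rT)*N(d2) + q*S*exp(-qT)*N(d1)
N(d1) = 0.9878336370; N(d2) = 0.9857822411; sqrt(T) = 0.2886173938
Term 1 = -91.1500 * 1.0000000000 * 0.0316088518 * 0.2100 / (2 * 0.2886173938) = -1.0481711250
Term 2 = -0.0350 * 79.9000 * 0.9970887459 * 0.9857822411 = -2.7487144665
Term 3 = 0 (no dividend yield, q = 0)
Theta = -1.0481711250 + (-2.7487144665) + (0.0000000000) = -3.796886

Answer: Theta = -3.796886


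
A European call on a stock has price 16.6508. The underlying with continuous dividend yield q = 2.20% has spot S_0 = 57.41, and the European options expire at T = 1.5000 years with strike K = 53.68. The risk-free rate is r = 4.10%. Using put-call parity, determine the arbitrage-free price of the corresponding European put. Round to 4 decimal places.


Answer: Put price = 11.5826

Derivation:
Put-call parity: C - P = S_0 * exp(-qT) - K * exp(-rT).
S_0 * exp(-qT) = 57.4100 * 0.96753856 = 55.54638871
K * exp(-rT) = 53.6800 * 0.94035295 = 50.47814613
P = C - S*exp(-qT) + K*exp(-rT)
P = 16.6508 - 55.54638871 + 50.47814613 = 11.5826


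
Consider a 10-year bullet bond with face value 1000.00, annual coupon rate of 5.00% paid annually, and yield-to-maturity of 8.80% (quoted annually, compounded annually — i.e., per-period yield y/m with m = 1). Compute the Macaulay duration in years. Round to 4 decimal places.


Answer: Macaulay duration = 7.7726 years

Derivation:
Coupon per period c = face * coupon_rate / m = 50.000000
Periods per year m = 1; per-period yield y/m = 0.088000
Number of cashflows N = 10
Cashflows (t years, CF_t, discount factor 1/(1+y/m)^(m*t), PV):
  t = 1.0000: CF_t = 50.000000, DF = 0.919118, PV = 45.955882
  t = 2.0000: CF_t = 50.000000, DF = 0.844777, PV = 42.238862
  t = 3.0000: CF_t = 50.000000, DF = 0.776450, PV = 38.822484
  t = 4.0000: CF_t = 50.000000, DF = 0.713649, PV = 35.682430
  t = 5.0000: CF_t = 50.000000, DF = 0.655927, PV = 32.796351
  t = 6.0000: CF_t = 50.000000, DF = 0.602874, PV = 30.143705
  t = 7.0000: CF_t = 50.000000, DF = 0.554112, PV = 27.705611
  t = 8.0000: CF_t = 50.000000, DF = 0.509294, PV = 25.464716
  t = 9.0000: CF_t = 50.000000, DF = 0.468101, PV = 23.405070
  t = 10.0000: CF_t = 1050.000000, DF = 0.430240, PV = 451.752272
Price P = sum_t PV_t = 753.967385
Macaulay numerator sum_t t * PV_t:
  t * PV_t at t = 1.0000: 45.955882
  t * PV_t at t = 2.0000: 84.477725
  t * PV_t at t = 3.0000: 116.467452
  t * PV_t at t = 4.0000: 142.729720
  t * PV_t at t = 5.0000: 163.981756
  t * PV_t at t = 6.0000: 180.862231
  t * PV_t at t = 7.0000: 193.939279
  t * PV_t at t = 8.0000: 203.717730
  t * PV_t at t = 9.0000: 210.645631
  t * PV_t at t = 10.0000: 4517.522720
Macaulay duration D = (sum_t t * PV_t) / P = 5860.300125 / 753.967385 = 7.772618


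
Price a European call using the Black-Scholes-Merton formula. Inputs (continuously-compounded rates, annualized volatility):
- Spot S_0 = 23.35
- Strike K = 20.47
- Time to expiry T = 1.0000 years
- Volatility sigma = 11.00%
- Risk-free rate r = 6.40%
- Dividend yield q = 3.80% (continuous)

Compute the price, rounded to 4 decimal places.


d1 = (ln(S/K) + (r - q + 0.5*sigma^2) * T) / (sigma * sqrt(T)) = 1.48805986
d2 = d1 - sigma * sqrt(T) = 1.37805986
exp(-rT) = 0.93800500; exp(-qT) = 0.96271294
C = S_0 * exp(-qT) * N(d1) - K * exp(-rT) * N(d2)
N(d1) = 0.93163245; N(d2) = 0.91590760
C = 23.3500 * 0.96271294 * 0.93163245 - 20.4700 * 0.93800500 * 0.91590760 = 3.3562

Answer: Price = 3.3562


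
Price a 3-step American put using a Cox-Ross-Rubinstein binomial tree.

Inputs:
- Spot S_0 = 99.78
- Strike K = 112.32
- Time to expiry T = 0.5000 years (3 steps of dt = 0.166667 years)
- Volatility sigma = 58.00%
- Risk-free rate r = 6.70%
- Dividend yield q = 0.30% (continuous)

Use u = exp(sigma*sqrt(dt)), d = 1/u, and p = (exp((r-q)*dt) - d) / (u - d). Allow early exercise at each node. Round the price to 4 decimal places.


dt = T/N = 0.166667
u = exp(sigma*sqrt(dt)) = 1.267167; d = 1/u = 0.789162
p = (exp((r-q)*dt) - d) / (u - d) = 0.463513
Discount per step: exp(-r*dt) = 0.988895
Stock lattice S(k, i) with i counting down-moves:
  k=0: S(0,0) = 99.7800
  k=1: S(1,0) = 126.4380; S(1,1) = 78.7426
  k=2: S(2,0) = 160.2181; S(2,1) = 99.7800; S(2,2) = 62.1406
  k=3: S(3,0) = 203.0231; S(3,1) = 126.4380; S(3,2) = 78.7426; S(3,3) = 49.0390
Terminal payoffs V(N, i) = max(K - S_T, 0):
  V(3,0) = 0.000000; V(3,1) = 0.000000; V(3,2) = 33.577443; V(3,3) = 63.281008
Backward induction: V(k, i) = exp(-r*dt) * [p * V(k+1, i) + (1-p) * V(k+1, i+1)]; then take max(V_cont, immediate exercise) for American.
  V(2,0) = exp(-r*dt) * [p*0.000000 + (1-p)*0.000000] = 0.000000; exercise = 0.000000; V(2,0) = max -> 0.000000
  V(2,1) = exp(-r*dt) * [p*0.000000 + (1-p)*33.577443] = 17.813812; exercise = 12.540000; V(2,1) = max -> 17.813812
  V(2,2) = exp(-r*dt) * [p*33.577443 + (1-p)*63.281008] = 48.963188; exercise = 50.179388; V(2,2) = max -> 50.179388
  V(1,0) = exp(-r*dt) * [p*0.000000 + (1-p)*17.813812] = 9.450747; exercise = 0.000000; V(1,0) = max -> 9.450747
  V(1,1) = exp(-r*dt) * [p*17.813812 + (1-p)*50.179388] = 34.786880; exercise = 33.577443; V(1,1) = max -> 34.786880
  V(0,0) = exp(-r*dt) * [p*9.450747 + (1-p)*34.786880] = 22.787357; exercise = 12.540000; V(0,0) = max -> 22.787357

Answer: Price = V(0,0) = 22.7874


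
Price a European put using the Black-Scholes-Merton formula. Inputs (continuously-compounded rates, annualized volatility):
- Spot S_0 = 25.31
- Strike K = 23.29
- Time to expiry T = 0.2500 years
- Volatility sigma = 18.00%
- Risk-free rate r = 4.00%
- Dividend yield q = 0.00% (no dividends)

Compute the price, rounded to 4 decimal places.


Answer: Price = 0.1692

Derivation:
d1 = (ln(S/K) + (r - q + 0.5*sigma^2) * T) / (sigma * sqrt(T)) = 1.08028323
d2 = d1 - sigma * sqrt(T) = 0.99028323
exp(-rT) = 0.99004983; exp(-qT) = 1.00000000
P = K * exp(-rT) * N(-d2) - S_0 * exp(-qT) * N(-d1)
N(-d1) = 0.14000804; N(-d2) = 0.16101785
P = 23.2900 * 0.99004983 * 0.16101785 - 25.3100 * 1.00000000 * 0.14000804 = 0.1692


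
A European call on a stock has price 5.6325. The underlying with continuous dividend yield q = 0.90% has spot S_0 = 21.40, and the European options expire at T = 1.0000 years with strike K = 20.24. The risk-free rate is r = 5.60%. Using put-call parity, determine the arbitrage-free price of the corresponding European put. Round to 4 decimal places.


Put-call parity: C - P = S_0 * exp(-qT) - K * exp(-rT).
S_0 * exp(-qT) = 21.4000 * 0.99104038 = 21.20826411
K * exp(-rT) = 20.2400 * 0.94553914 = 19.13771211
P = C - S*exp(-qT) + K*exp(-rT)
P = 5.6325 - 21.20826411 + 19.13771211 = 3.5619

Answer: Put price = 3.5619


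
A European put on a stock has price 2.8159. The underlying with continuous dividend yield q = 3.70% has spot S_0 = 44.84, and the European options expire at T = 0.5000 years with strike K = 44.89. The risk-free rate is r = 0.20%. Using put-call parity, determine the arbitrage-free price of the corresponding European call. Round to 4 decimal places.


Put-call parity: C - P = S_0 * exp(-qT) - K * exp(-rT).
S_0 * exp(-qT) = 44.8400 * 0.98167007 = 44.01808614
K * exp(-rT) = 44.8900 * 0.99900050 = 44.84513244
C = P + S*exp(-qT) - K*exp(-rT)
C = 2.8159 + 44.01808614 - 44.84513244 = 1.9889

Answer: Call price = 1.9889


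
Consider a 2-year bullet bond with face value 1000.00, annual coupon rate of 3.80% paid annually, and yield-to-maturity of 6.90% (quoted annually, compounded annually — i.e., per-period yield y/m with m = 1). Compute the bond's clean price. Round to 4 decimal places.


Answer: Price = 943.8737

Derivation:
Coupon per period c = face * coupon_rate / m = 38.000000
Periods per year m = 1; per-period yield y/m = 0.069000
Number of cashflows N = 2
Cashflows (t years, CF_t, discount factor 1/(1+y/m)^(m*t), PV):
  t = 1.0000: CF_t = 38.000000, DF = 0.935454, PV = 35.547240
  t = 2.0000: CF_t = 1038.000000, DF = 0.875074, PV = 908.326413
Price P = sum_t PV_t = 943.873653


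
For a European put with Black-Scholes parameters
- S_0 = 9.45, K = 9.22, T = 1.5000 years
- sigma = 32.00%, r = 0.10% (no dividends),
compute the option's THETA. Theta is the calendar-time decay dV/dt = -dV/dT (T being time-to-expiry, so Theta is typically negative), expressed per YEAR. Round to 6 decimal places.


Answer: Theta = -0.470736

Derivation:
d1 = 0.2626559885; d2 = -0.1292623704
phi(d1) = 0.3854157654; exp(-qT) = 1.0000000000; exp(-rT) = 0.9985011244
Theta = -S*exp(-qT)*phi(d1)*sigma/(2*sqrt(T)) + r*K*exp(-rT)*N(-d2) - q*S*exp(-qT)*N(-d1)
N(-d1) = 0.3964078710; N(-d2) = 0.5514249772; sqrt(T) = 1.2247448714
Term 1 = -9.4500 * 1.0000000000 * 0.3854157654 * 0.3200 / (2 * 1.2247448714) = -0.4758122699
Term 2 = 0.0010 * 9.2200 * 0.9985011244 * 0.5514249772 = 0.0050765178
Term 3 = 0 (no dividend yield, q = 0)
Theta = -0.4758122699 + (0.0050765178) + (0.0000000000) = -0.470736


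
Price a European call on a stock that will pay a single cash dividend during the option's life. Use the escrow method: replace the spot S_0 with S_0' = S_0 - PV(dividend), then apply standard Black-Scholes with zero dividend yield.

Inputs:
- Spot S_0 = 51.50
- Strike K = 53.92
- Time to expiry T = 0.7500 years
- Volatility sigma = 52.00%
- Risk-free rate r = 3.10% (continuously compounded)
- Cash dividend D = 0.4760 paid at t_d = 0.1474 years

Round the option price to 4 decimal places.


PV(D) = D * exp(-r * t_d) = 0.4760 * 0.99544102 = 0.47382993
S_0' = S_0 - PV(D) = 51.5000 - 0.47382993 = 51.02617007
d1 = (ln(S_0'/K) + (r + sigma^2/2)*T) / (sigma*sqrt(T)) = 0.15430169
d2 = d1 - sigma*sqrt(T) = -0.29603152
exp(-rT) = 0.97701820
N(d1) = 0.56131407; N(d2) = 0.38360300
C = S_0' * N(d1) - K * exp(-rT) * N(d2) = 51.02617007 * 0.56131407 - 53.9200 * 0.97701820 * 0.38360300 = 8.4332

Answer: Price = 8.4332


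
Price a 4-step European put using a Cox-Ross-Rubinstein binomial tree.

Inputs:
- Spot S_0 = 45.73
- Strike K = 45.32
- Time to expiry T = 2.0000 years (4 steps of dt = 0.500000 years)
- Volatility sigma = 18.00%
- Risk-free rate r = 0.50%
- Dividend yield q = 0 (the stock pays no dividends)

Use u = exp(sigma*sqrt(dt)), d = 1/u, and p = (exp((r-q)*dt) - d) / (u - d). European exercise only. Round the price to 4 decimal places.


Answer: Price = V(0,0) = 3.9673

Derivation:
dt = T/N = 0.500000
u = exp(sigma*sqrt(dt)) = 1.135734; d = 1/u = 0.880488
p = (exp((r-q)*dt) - d) / (u - d) = 0.478030
Discount per step: exp(-r*dt) = 0.997503
Stock lattice S(k, i) with i counting down-moves:
  k=0: S(0,0) = 45.7300
  k=1: S(1,0) = 51.9371; S(1,1) = 40.2647
  k=2: S(2,0) = 58.9868; S(2,1) = 45.7300; S(2,2) = 35.4526
  k=3: S(3,0) = 66.9933; S(3,1) = 51.9371; S(3,2) = 40.2647; S(3,3) = 31.2156
  k=4: S(4,0) = 76.0865; S(4,1) = 58.9868; S(4,2) = 45.7300; S(4,3) = 35.4526; S(4,4) = 27.4849
Terminal payoffs V(N, i) = max(K - S_T, 0):
  V(4,0) = 0.000000; V(4,1) = 0.000000; V(4,2) = 0.000000; V(4,3) = 9.867418; V(4,4) = 17.835075
Backward induction: V(k, i) = exp(-r*dt) * [p * V(k+1, i) + (1-p) * V(k+1, i+1)].
  V(3,0) = exp(-r*dt) * [p*0.000000 + (1-p)*0.000000] = 0.000000
  V(3,1) = exp(-r*dt) * [p*0.000000 + (1-p)*0.000000] = 0.000000
  V(3,2) = exp(-r*dt) * [p*0.000000 + (1-p)*9.867418] = 5.137638
  V(3,3) = exp(-r*dt) * [p*9.867418 + (1-p)*17.835075] = 13.991276
  V(2,0) = exp(-r*dt) * [p*0.000000 + (1-p)*0.000000] = 0.000000
  V(2,1) = exp(-r*dt) * [p*0.000000 + (1-p)*5.137638] = 2.674998
  V(2,2) = exp(-r*dt) * [p*5.137638 + (1-p)*13.991276] = 9.734606
  V(1,0) = exp(-r*dt) * [p*0.000000 + (1-p)*2.674998] = 1.392783
  V(1,1) = exp(-r*dt) * [p*2.674998 + (1-p)*9.734606] = 6.344023
  V(0,0) = exp(-r*dt) * [p*1.392783 + (1-p)*6.344023] = 3.967252


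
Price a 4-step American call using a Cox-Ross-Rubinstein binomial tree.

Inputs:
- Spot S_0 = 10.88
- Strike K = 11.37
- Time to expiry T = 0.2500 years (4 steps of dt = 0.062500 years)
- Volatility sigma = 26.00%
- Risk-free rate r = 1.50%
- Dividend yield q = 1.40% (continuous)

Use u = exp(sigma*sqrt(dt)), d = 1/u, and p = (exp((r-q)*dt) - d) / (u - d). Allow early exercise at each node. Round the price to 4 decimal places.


Answer: Price = V(0,0) = 0.3884

Derivation:
dt = T/N = 0.062500
u = exp(sigma*sqrt(dt)) = 1.067159; d = 1/u = 0.937067
p = (exp((r-q)*dt) - d) / (u - d) = 0.484236
Discount per step: exp(-r*dt) = 0.999063
Stock lattice S(k, i) with i counting down-moves:
  k=0: S(0,0) = 10.8800
  k=1: S(1,0) = 11.6107; S(1,1) = 10.1953
  k=2: S(2,0) = 12.3905; S(2,1) = 10.8800; S(2,2) = 9.5537
  k=3: S(3,0) = 13.2226; S(3,1) = 11.6107; S(3,2) = 10.1953; S(3,3) = 8.9524
  k=4: S(4,0) = 14.1106; S(4,1) = 12.3905; S(4,2) = 10.8800; S(4,3) = 9.5537; S(4,4) = 8.3890
Terminal payoffs V(N, i) = max(S_T - K, 0):
  V(4,0) = 2.740599; V(4,1) = 1.020453; V(4,2) = 0.000000; V(4,3) = 0.000000; V(4,4) = 0.000000
Backward induction: V(k, i) = exp(-r*dt) * [p * V(k+1, i) + (1-p) * V(k+1, i+1)]; then take max(V_cont, immediate exercise) for American.
  V(3,0) = exp(-r*dt) * [p*2.740599 + (1-p)*1.020453] = 1.851673; exercise = 1.852584; V(3,0) = max -> 1.852584
  V(3,1) = exp(-r*dt) * [p*1.020453 + (1-p)*0.000000] = 0.493677; exercise = 0.240690; V(3,1) = max -> 0.493677
  V(3,2) = exp(-r*dt) * [p*0.000000 + (1-p)*0.000000] = 0.000000; exercise = 0.000000; V(3,2) = max -> 0.000000
  V(3,3) = exp(-r*dt) * [p*0.000000 + (1-p)*0.000000] = 0.000000; exercise = 0.000000; V(3,3) = max -> 0.000000
  V(2,0) = exp(-r*dt) * [p*1.852584 + (1-p)*0.493677] = 1.150630; exercise = 1.020453; V(2,0) = max -> 1.150630
  V(2,1) = exp(-r*dt) * [p*0.493677 + (1-p)*0.000000] = 0.238832; exercise = 0.000000; V(2,1) = max -> 0.238832
  V(2,2) = exp(-r*dt) * [p*0.000000 + (1-p)*0.000000] = 0.000000; exercise = 0.000000; V(2,2) = max -> 0.000000
  V(1,0) = exp(-r*dt) * [p*1.150630 + (1-p)*0.238832] = 0.679720; exercise = 0.240690; V(1,0) = max -> 0.679720
  V(1,1) = exp(-r*dt) * [p*0.238832 + (1-p)*0.000000] = 0.115543; exercise = 0.000000; V(1,1) = max -> 0.115543
  V(0,0) = exp(-r*dt) * [p*0.679720 + (1-p)*0.115543] = 0.388374; exercise = 0.000000; V(0,0) = max -> 0.388374
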